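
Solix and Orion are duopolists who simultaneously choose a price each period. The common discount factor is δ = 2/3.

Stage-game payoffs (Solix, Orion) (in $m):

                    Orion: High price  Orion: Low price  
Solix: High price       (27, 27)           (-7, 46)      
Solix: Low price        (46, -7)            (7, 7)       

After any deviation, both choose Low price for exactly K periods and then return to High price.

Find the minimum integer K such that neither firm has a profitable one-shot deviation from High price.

2

IC: δ(1−δ^K)/(1−δ) ≥ (46−27)/(27−7) = 19/20.
With δ = 2/3: need 1 − δ^K ≥ 19/20·(1−2/3)/(2/3), i.e. δ^K ≤ 0.5250.
Since (2/3)^1 = 0.6667 and (2/3)^2 = 0.4444, the smallest such K is 2.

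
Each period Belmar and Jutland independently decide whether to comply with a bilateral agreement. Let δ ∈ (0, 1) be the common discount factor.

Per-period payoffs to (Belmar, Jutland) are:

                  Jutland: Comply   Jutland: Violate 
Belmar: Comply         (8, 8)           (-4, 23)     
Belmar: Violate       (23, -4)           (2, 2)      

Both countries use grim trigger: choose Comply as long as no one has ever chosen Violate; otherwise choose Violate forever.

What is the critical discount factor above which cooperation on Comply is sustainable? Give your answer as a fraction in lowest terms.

5/7

One-period gain from deviating is 23 − 8 = 15. The loss is 8 − 2 = 6 in every subsequent period, with present value 6·δ/(1−δ).
Deviation is unprofitable when 6·δ/(1−δ) ≥ 15, i.e. δ/(1−δ) ≥ 5/2.
Equivalently δ ≥ 15/(15+6) = 5/7.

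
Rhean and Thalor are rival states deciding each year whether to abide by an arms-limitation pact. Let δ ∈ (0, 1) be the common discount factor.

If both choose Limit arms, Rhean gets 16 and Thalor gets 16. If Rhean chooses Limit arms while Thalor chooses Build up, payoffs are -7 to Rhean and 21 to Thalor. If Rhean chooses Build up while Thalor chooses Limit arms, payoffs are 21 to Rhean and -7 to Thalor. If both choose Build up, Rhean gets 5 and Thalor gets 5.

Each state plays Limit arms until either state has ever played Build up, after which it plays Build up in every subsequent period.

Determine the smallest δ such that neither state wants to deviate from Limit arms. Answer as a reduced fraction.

5/16

Under grim trigger the critical discount factor is (T−C)/(T−P) with T = 21, C = 16, P = 5.
δ* = (21−16)/(21−5) = 5/16.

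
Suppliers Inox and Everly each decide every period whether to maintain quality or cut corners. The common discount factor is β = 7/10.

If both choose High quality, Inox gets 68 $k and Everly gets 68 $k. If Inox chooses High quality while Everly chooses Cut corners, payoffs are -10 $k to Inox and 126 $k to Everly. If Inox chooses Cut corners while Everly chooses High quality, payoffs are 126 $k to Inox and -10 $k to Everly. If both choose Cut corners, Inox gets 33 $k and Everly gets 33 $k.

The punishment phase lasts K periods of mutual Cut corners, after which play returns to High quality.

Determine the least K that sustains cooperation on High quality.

4

Need Σ_{k=1}^{K} β^k ≥ (126−68)/(68−33) = 1.6571 at β = 7/10.
At K = 3 the sum is 1.5330 < 1.6571; at K = 4 it is 1.7731 ≥ 1.6571.
So the minimum punishment length is K = 4.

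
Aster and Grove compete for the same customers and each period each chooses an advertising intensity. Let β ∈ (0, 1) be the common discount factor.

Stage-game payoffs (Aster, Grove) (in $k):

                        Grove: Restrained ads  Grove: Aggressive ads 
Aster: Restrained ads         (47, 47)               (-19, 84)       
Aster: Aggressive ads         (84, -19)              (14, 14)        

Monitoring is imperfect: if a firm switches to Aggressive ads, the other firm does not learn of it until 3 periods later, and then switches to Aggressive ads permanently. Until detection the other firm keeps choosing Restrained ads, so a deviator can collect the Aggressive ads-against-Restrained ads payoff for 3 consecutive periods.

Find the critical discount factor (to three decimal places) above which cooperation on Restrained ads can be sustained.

Deviating for the 3 undetected periods gains 84−47 = 37 per period over cooperation, then loses 47−14 = 33 per period forever once punishment starts.
Gain: 37(1 + β + … + β^2); loss: 33·β^3/(1−β).
No profitable deviation ⇔ 37(1−β^3) ≤ 33·β^3, i.e. β^3 ≥ 37/(37+33) = 37/70.
Hence β ≥ (37/70)^(1/3) ≈ 0.809.

0.809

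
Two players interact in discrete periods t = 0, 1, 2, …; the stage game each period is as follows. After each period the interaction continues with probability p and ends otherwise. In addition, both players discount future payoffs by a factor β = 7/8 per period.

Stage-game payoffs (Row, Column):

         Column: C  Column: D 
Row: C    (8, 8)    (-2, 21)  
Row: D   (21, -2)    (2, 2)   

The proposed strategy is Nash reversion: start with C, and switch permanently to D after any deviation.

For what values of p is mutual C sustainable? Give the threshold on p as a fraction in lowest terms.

Expected continuation weight on next period's payoff is β·p = 7/8·p, which plays the role of the discount factor.
Cooperation requires 7/8·p ≥ (21−8)/(21−2) = 13/19, hence p ≥ 104/133.

104/133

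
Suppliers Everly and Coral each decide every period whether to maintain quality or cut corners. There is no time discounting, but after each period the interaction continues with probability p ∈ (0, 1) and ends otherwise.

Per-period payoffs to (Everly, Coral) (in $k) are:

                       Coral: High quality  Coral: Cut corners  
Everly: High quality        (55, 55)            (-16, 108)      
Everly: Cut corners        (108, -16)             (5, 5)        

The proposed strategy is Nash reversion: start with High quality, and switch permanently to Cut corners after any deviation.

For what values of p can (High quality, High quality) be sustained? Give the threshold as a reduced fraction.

53/103

With no time discounting, the continuation probability p plays the role of the discount factor.
Grim-trigger IC: 55/(1−p) ≥ 108 + 5p/(1−p) ⇒ p ≥ (108−55)/(108−5) = 53/103.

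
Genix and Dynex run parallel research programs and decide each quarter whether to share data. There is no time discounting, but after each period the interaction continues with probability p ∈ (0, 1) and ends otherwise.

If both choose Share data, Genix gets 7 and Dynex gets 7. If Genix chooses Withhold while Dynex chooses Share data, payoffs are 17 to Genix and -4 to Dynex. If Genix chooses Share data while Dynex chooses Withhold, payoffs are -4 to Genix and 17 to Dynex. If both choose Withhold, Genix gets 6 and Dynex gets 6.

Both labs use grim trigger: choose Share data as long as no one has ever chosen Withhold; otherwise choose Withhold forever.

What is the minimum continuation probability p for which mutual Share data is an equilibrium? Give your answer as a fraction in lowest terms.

Expected cooperation value is 7 + p·7 + p²·7 + … = 7/(1−p); deviation gives 17 + p·6/(1−p).
7 ≥ 17(1−p) + 6p ⇒ 11p ≥ 10 ⇒ p ≥ 10/11.

10/11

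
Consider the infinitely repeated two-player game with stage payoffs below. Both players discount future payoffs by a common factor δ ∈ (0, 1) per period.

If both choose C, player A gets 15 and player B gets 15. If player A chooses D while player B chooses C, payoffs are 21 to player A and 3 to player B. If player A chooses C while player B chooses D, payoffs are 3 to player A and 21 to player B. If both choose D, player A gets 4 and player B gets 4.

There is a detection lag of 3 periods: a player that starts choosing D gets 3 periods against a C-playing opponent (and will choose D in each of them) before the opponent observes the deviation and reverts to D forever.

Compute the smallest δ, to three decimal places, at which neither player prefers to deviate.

0.707

Deviating for the 3 undetected periods gains 21−15 = 6 per period over cooperation, then loses 15−4 = 11 per period forever once punishment starts.
Gain: 6(1 + δ + … + δ^2); loss: 11·δ^3/(1−δ).
No profitable deviation ⇔ 6(1−δ^3) ≤ 11·δ^3, i.e. δ^3 ≥ 6/(6+11) = 6/17.
Hence δ ≥ (6/17)^(1/3) ≈ 0.707.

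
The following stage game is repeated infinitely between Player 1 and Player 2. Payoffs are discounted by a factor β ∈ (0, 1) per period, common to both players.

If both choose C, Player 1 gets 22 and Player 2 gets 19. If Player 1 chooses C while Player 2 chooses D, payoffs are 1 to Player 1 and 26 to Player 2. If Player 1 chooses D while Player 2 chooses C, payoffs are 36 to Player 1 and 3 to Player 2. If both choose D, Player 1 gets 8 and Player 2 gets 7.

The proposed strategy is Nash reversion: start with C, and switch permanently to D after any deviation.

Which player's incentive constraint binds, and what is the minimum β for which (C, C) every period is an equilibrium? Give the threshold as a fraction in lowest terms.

Player 1; β ≥ 1/2

For Player 1: deviation gain 36−22 = 14, per-period punishment loss 22−8 = 14. IC gives β ≥ 14/28 = 1/2.
For Player 2: gain 7, loss 12 per period, so β ≥ 7/19.
The tighter constraint is Player 1's, so cooperation needs β ≥ 1/2.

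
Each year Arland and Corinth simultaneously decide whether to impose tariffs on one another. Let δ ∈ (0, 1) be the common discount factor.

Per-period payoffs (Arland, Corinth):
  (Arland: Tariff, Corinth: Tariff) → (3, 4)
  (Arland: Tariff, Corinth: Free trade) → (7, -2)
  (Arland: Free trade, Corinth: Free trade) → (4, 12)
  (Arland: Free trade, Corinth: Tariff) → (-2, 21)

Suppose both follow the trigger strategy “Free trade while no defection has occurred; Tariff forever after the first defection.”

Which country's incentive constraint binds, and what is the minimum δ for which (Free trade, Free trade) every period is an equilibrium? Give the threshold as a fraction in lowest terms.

Arland's threshold: (7−4)/(7−3) = 3/4.
Corinth's threshold: (21−12)/(21−4) = 9/17.
3/4 > 9/17, so Arland binds and δ* = 3/4.

Arland; δ ≥ 3/4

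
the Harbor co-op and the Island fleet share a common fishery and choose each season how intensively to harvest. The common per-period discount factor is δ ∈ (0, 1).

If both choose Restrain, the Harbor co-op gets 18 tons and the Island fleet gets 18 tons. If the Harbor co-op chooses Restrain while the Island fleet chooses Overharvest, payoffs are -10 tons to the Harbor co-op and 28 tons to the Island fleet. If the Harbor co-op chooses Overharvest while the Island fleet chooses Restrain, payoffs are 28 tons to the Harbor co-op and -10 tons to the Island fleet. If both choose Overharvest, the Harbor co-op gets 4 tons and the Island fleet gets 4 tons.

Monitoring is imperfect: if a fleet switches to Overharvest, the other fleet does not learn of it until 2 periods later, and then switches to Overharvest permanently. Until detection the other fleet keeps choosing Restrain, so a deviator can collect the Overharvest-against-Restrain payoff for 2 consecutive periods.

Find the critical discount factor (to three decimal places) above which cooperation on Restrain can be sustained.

0.645

Deviating for the 2 undetected periods gains 28−18 = 10 per period over cooperation, then loses 18−4 = 14 per period forever once punishment starts.
Gain: 10(1 + δ + … + δ^1); loss: 14·δ^2/(1−δ).
No profitable deviation ⇔ 10(1−δ^2) ≤ 14·δ^2, i.e. δ^2 ≥ 10/(10+14) = 5/12.
Hence δ ≥ (5/12)^(1/2) ≈ 0.645.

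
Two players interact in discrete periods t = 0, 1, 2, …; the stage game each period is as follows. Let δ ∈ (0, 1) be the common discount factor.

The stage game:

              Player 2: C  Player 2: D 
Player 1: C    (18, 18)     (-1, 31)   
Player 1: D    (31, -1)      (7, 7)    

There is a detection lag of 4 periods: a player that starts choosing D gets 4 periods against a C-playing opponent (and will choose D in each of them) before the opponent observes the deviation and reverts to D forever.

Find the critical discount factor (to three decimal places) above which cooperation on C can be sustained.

A deviator earns 31 for 4 periods, then 7 forever; cooperating earns 18 forever. Multiplying the IC by (1−δ):
18 ≥ 31(1−δ^4) + 7δ^4, so 24·δ^4 ≥ 13 and δ^4 ≥ 13/24.
δ ≥ (13/24)^(1/4) ≈ 0.858.

0.858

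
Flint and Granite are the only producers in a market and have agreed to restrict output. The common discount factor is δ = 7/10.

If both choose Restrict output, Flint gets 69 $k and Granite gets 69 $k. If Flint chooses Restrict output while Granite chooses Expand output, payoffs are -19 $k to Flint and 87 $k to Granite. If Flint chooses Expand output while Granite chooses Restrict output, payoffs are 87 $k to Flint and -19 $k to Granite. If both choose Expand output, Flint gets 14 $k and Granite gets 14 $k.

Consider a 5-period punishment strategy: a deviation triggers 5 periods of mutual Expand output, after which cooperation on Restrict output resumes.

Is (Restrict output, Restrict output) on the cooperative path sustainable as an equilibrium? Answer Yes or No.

Yes

Comparing payoff streams over the 6 periods until play realigns: cooperate → 69(1+δ+…+δ^5); deviate → 87 + 14(δ+…+δ^5).
Cooperation is sustained iff (69−14)(δ+…+δ^5) ≥ 87−69.
δ+…+δ^5 = 7/10·(1−(7/10)^5)/(1−7/10) = 1.9412, and (87−69)/(69−14) = 0.3273.
1.9412 ≥ 0.3273, so cooperation is sustainable.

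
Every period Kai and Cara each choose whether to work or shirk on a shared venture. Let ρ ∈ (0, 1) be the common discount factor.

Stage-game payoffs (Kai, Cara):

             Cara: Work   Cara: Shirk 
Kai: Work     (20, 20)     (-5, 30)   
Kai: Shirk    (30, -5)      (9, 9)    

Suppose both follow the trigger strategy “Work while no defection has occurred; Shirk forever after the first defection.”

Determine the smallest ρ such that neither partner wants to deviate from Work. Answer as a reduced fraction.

10/21

Under grim trigger the critical discount factor is (T−C)/(T−P) with T = 30, C = 20, P = 9.
ρ* = (30−20)/(30−9) = 10/21.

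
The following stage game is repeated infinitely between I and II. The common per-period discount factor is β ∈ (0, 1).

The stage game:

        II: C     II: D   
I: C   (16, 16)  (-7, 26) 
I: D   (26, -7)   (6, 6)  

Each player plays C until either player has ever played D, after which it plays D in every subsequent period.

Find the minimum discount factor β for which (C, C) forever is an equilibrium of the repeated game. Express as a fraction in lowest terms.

Cooperation forever yields 16 each period: 16/(1−β).
Deviating yields 26 once, then 6 forever: 26 + 6β/(1−β).
No profitable deviation requires 16/(1−β) ≥ 26 + 6β/(1−β).
Multiplying by (1−β): 16 ≥ 26(1−β) + 6β = 26 − 20β.
So 20β ≥ 10, i.e. β ≥ 10/20 = 1/2.

1/2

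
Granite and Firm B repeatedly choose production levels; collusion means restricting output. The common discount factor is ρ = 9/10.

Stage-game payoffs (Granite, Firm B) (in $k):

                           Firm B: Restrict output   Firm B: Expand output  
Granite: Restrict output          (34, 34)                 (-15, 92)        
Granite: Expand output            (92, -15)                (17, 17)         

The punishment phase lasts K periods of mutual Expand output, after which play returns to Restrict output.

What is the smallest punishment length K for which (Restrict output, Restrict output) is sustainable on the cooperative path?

No profitable deviation requires (34−17)(ρ+…+ρ^K) ≥ 92−34, i.e. ρ+…+ρ^K ≥ 58/17 ≈ 3.4118.
With ρ = 9/10, the partial sums are K=1: 0.9000, K=2: 1.7100, K=3: 2.4390, K=4: 3.0951, K=5: 3.6856.
K = 5 is the first length at which the sum reaches 3.4118.

5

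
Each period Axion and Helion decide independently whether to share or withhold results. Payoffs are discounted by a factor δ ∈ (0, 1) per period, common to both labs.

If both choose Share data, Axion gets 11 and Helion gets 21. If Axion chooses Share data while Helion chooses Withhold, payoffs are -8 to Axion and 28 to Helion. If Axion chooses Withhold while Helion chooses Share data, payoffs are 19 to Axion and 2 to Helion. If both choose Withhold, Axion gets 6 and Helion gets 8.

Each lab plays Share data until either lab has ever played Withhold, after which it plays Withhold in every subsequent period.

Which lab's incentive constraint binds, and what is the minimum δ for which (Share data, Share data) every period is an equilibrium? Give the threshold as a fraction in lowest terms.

Axion: cooperation gives 11 each period; deviation gives 19 once then 6 forever.
  11/(1−δ) ≥ 19 + 6δ/(1−δ) ⇒ δ ≥ 8/13.
Helion: cooperation gives 21 each period; deviation gives 28 once then 8 forever.
  δ ≥ 7/20.
Both must hold, so the binding constraint is Axion's: δ ≥ 8/13.

Axion; δ ≥ 8/13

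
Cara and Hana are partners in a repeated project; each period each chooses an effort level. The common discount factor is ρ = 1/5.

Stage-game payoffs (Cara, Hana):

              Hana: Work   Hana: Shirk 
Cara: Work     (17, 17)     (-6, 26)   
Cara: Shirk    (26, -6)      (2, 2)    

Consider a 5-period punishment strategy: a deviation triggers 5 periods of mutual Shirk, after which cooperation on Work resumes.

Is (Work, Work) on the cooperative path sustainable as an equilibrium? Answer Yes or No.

No

IC: ρ+…+ρ^5 ≥ (26−17)/(17−2) = 3/5.
At ρ = 1/5: partial sum = 0.2499 < 0.6000. Cooperation not sustainable.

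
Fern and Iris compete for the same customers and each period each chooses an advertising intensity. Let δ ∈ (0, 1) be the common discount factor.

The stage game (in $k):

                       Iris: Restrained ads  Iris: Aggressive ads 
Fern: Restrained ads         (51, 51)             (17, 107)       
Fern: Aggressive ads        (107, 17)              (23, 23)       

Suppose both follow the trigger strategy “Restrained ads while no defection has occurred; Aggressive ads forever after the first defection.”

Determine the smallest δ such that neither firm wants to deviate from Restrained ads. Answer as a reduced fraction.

Under grim trigger the critical discount factor is (T−C)/(T−P) with T = 107, C = 51, P = 23.
δ* = (107−51)/(107−23) = 56/84 = 2/3.

2/3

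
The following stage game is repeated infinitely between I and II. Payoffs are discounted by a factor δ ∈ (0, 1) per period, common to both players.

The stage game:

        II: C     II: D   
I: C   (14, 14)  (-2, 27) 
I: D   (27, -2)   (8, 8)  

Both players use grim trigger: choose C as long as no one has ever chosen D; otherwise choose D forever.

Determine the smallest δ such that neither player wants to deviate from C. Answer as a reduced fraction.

13/19

Cooperation forever yields 14 each period: 14/(1−δ).
Deviating yields 27 once, then 8 forever: 27 + 8δ/(1−δ).
No profitable deviation requires 14/(1−δ) ≥ 27 + 8δ/(1−δ).
Multiplying by (1−δ): 14 ≥ 27(1−δ) + 8δ = 27 − 19δ.
So 19δ ≥ 13, i.e. δ ≥ 13/19.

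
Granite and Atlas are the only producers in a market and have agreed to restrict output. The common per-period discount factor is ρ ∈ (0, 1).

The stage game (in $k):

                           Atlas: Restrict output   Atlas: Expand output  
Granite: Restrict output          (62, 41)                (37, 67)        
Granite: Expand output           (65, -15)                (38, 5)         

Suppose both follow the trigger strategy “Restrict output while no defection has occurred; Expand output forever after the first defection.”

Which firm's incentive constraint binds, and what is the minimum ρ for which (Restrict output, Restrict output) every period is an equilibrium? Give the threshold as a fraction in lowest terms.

Granite's threshold: (65−62)/(65−38) = 1/9.
Atlas's threshold: (67−41)/(67−5) = 13/31.
1/9 < 13/31, so Atlas binds and ρ* = 13/31.

Atlas; ρ ≥ 13/31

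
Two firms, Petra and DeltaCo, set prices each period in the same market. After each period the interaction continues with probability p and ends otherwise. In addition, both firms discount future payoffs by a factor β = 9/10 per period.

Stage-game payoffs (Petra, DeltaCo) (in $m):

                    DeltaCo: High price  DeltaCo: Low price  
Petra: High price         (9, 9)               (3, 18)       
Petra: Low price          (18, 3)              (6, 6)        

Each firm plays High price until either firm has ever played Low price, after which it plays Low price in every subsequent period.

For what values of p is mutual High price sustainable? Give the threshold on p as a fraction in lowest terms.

5/6

With continuation probability p and discount β, the effective per-period discount factor is βp.
Grim-trigger IC: βp ≥ (18−9)/(18−6) = 3/4.
So p ≥ (3/4)/(9/10) = 5/6.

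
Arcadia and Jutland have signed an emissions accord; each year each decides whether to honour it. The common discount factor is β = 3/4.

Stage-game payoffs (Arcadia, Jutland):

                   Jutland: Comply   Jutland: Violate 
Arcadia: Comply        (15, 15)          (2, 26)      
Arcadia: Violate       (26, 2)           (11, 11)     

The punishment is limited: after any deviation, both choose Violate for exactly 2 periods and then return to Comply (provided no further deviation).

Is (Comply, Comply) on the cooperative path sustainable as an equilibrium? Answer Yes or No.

Comparing payoff streams over the 3 periods until play realigns: cooperate → 15(1+β+…+β^2); deviate → 26 + 11(β+…+β^2).
Cooperation is sustained iff (15−11)(β+…+β^2) ≥ 26−15.
β+…+β^2 = 3/4·(1−(3/4)^2)/(1−3/4) = 1.3125, and (26−15)/(15−11) = 2.7500.
1.3125 < 2.7500, so cooperation is not sustainable.

No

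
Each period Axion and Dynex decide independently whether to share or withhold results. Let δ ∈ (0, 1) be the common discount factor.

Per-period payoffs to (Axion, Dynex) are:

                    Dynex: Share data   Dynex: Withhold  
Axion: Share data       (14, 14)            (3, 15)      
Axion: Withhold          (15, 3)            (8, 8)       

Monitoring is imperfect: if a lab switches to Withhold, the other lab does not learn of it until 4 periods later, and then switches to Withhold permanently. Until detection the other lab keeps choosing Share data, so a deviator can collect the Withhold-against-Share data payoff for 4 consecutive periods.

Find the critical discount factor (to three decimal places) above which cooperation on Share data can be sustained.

A deviator earns 15 for 4 periods, then 8 forever; cooperating earns 14 forever. Multiplying the IC by (1−δ):
14 ≥ 15(1−δ^4) + 8δ^4, so 7·δ^4 ≥ 1 and δ^4 ≥ 1/7.
δ ≥ (1/7)^(1/4) ≈ 0.615.

0.615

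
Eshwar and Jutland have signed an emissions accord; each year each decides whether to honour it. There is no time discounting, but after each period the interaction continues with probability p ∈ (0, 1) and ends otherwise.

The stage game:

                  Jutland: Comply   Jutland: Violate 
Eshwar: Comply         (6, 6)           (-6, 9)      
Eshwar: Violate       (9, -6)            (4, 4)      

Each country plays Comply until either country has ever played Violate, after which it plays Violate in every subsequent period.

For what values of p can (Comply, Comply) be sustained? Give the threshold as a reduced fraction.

With no time discounting, the continuation probability p plays the role of the discount factor.
Grim-trigger IC: 6/(1−p) ≥ 9 + 4p/(1−p) ⇒ p ≥ (9−6)/(9−4) = 3/5.

3/5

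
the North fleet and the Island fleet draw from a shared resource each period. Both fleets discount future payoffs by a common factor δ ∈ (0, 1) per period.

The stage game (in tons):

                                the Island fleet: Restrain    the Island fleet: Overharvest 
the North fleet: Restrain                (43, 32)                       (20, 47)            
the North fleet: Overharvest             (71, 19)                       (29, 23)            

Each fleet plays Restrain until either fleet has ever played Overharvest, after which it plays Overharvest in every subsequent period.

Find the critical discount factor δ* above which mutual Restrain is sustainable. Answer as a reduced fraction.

2/3

For the North fleet: deviation gain 71−43 = 28, per-period punishment loss 43−29 = 14. IC gives δ ≥ 28/42 = 2/3.
For the Island fleet: gain 15, loss 9 per period, so δ ≥ 15/24 = 5/8.
The tighter constraint is the North fleet's, so cooperation needs δ ≥ 2/3.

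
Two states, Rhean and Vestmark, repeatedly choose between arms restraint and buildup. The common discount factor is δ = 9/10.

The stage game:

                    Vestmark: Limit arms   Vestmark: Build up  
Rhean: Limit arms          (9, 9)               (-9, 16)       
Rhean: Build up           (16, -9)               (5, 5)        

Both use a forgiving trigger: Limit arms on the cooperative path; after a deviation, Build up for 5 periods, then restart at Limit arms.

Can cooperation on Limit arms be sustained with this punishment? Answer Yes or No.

Yes

IC: δ+…+δ^5 ≥ (16−9)/(9−5) = 7/4.
At δ = 9/10: partial sum = 3.6856 ≥ 1.7500. Cooperation sustainable.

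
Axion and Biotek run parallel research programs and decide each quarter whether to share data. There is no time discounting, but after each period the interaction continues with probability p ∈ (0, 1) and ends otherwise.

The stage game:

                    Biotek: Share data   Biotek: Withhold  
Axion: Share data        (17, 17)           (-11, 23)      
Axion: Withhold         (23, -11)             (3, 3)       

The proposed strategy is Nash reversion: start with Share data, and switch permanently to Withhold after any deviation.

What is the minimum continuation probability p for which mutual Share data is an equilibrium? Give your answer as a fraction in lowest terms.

With no time discounting, the continuation probability p plays the role of the discount factor.
Grim-trigger IC: 17/(1−p) ≥ 23 + 3p/(1−p) ⇒ p ≥ (23−17)/(23−3) = 3/10.

3/10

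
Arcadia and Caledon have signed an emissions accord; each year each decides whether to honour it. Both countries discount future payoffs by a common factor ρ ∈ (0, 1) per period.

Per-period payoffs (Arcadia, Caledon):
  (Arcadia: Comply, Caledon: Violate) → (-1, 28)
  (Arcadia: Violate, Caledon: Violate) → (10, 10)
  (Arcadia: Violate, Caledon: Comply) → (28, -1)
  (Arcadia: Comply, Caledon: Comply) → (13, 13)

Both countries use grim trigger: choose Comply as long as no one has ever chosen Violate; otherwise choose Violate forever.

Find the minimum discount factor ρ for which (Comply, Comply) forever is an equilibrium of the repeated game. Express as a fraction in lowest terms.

5/6

Cooperation forever yields 13 each period: 13/(1−ρ).
Deviating yields 28 once, then 10 forever: 28 + 10ρ/(1−ρ).
No profitable deviation requires 13/(1−ρ) ≥ 28 + 10ρ/(1−ρ).
Multiplying by (1−ρ): 13 ≥ 28(1−ρ) + 10ρ = 28 − 18ρ.
So 18ρ ≥ 15, i.e. ρ ≥ 15/18 = 5/6.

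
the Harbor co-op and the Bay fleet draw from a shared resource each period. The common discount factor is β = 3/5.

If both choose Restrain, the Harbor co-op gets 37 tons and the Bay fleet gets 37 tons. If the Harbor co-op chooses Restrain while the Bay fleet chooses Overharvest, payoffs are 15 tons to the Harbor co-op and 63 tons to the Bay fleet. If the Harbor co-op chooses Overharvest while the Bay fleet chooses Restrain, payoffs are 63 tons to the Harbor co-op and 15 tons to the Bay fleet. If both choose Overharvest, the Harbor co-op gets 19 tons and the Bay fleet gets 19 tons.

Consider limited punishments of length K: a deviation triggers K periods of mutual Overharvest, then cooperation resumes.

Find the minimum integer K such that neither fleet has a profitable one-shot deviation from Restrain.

7

IC: β(1−β^K)/(1−β) ≥ (63−37)/(37−19) = 13/9.
With β = 3/5: need 1 − β^K ≥ 13/9·(1−3/5)/(3/5), i.e. β^K ≤ 0.0370.
Since (3/5)^6 = 0.0467 and (3/5)^7 = 0.0280, the smallest such K is 7.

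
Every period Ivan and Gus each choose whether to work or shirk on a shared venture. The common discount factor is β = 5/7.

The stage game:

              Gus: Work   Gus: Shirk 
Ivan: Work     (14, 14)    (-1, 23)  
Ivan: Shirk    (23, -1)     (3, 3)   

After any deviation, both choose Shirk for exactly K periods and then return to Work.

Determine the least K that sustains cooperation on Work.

2

No profitable deviation requires (14−3)(β+…+β^K) ≥ 23−14, i.e. β+…+β^K ≥ 9/11 ≈ 0.8182.
With β = 5/7, the partial sums are K=1: 0.7143, K=2: 1.2245.
K = 2 is the first length at which the sum reaches 0.8182.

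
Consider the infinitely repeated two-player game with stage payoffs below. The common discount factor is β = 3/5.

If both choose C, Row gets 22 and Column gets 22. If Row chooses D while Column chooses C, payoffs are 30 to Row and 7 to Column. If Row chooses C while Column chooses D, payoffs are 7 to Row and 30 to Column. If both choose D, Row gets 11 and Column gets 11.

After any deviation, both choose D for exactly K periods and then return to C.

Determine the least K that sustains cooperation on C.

2

Need Σ_{k=1}^{K} β^k ≥ (30−22)/(22−11) = 0.7273 at β = 3/5.
At K = 1 the sum is 0.6000 < 0.7273; at K = 2 it is 0.9600 ≥ 0.7273.
So the minimum punishment length is K = 2.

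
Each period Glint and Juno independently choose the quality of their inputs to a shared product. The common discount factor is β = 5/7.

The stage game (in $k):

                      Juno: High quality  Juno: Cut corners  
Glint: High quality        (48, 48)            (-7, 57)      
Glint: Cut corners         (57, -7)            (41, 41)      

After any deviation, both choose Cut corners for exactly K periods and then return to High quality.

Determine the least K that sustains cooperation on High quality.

IC: β(1−β^K)/(1−β) ≥ (57−48)/(48−41) = 9/7.
With β = 5/7: need 1 − β^K ≥ 9/7·(1−5/7)/(5/7), i.e. β^K ≤ 0.4857.
Since (5/7)^2 = 0.5102 and (5/7)^3 = 0.3644, the smallest such K is 3.

3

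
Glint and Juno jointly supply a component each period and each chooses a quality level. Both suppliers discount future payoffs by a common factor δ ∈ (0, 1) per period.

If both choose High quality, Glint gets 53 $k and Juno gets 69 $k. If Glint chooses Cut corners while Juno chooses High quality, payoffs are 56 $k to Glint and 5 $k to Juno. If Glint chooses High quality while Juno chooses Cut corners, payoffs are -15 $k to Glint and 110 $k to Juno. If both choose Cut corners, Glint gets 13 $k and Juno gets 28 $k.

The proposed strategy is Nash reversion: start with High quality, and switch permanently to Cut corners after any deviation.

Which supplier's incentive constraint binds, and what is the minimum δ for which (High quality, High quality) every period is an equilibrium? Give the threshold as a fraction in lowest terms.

Juno; δ ≥ 1/2

For Glint: deviation gain 56−53 = 3, per-period punishment loss 53−13 = 40. IC gives δ ≥ 3/43.
For Juno: gain 41, loss 41 per period, so δ ≥ 41/82 = 1/2.
The tighter constraint is Juno's, so cooperation needs δ ≥ 1/2.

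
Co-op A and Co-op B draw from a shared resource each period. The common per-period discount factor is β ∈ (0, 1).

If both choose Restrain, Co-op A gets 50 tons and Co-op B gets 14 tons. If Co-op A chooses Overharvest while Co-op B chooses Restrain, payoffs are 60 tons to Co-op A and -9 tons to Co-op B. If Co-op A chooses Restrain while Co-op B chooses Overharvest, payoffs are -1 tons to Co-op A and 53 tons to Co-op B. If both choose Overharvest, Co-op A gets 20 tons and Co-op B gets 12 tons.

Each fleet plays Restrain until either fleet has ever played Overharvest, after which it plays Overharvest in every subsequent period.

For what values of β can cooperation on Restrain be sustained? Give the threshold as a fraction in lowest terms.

Co-op A: cooperation gives 50 each period; deviation gives 60 once then 20 forever.
  50/(1−β) ≥ 60 + 20β/(1−β) ⇒ β ≥ 10/40 = 1/4.
Co-op B: cooperation gives 14 each period; deviation gives 53 once then 12 forever.
  β ≥ 39/41.
Both must hold, so the binding constraint is Co-op B's: β ≥ 39/41.

39/41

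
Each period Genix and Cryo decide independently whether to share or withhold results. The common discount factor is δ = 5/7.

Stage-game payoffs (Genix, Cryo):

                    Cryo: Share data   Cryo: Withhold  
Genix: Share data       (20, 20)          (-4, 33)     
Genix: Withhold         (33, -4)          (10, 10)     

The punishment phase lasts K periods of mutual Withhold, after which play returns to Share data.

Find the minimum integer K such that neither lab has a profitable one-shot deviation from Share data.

IC: δ(1−δ^K)/(1−δ) ≥ (33−20)/(20−10) = 13/10.
With δ = 5/7: need 1 − δ^K ≥ 13/10·(1−5/7)/(5/7), i.e. δ^K ≤ 0.4800.
Since (5/7)^2 = 0.5102 and (5/7)^3 = 0.3644, the smallest such K is 3.

3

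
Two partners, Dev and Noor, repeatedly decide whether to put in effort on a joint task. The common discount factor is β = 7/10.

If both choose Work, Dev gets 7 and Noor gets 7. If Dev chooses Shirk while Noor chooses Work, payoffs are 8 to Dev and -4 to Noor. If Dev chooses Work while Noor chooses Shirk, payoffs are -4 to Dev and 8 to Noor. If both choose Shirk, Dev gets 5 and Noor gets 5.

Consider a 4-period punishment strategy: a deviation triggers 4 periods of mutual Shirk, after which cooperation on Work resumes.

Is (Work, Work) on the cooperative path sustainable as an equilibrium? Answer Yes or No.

IC: β+…+β^4 ≥ (8−7)/(7−5) = 1/2.
At β = 7/10: partial sum = 1.7731 ≥ 0.5000. Cooperation sustainable.

Yes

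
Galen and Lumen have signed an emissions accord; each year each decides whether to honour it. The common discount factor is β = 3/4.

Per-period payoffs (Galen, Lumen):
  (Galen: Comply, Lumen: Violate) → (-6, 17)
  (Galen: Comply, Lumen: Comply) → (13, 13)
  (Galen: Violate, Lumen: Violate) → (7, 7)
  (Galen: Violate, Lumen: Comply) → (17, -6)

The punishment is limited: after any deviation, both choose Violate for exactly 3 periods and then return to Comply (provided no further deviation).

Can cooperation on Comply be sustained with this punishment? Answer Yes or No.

IC: β+…+β^3 ≥ (17−13)/(13−7) = 2/3.
At β = 3/4: partial sum = 1.7344 ≥ 0.6667. Cooperation sustainable.

Yes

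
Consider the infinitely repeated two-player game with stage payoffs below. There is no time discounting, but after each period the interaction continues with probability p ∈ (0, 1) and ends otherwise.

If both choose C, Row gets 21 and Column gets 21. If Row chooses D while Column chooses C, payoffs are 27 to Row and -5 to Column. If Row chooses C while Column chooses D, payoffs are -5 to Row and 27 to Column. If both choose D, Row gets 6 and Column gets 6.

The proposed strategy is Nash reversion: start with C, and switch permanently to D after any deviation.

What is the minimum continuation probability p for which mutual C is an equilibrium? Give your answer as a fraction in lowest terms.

Expected cooperation value is 21 + p·21 + p²·21 + … = 21/(1−p); deviation gives 27 + p·6/(1−p).
21 ≥ 27(1−p) + 6p ⇒ 21p ≥ 6 ⇒ p ≥ 6/21 = 2/7.

2/7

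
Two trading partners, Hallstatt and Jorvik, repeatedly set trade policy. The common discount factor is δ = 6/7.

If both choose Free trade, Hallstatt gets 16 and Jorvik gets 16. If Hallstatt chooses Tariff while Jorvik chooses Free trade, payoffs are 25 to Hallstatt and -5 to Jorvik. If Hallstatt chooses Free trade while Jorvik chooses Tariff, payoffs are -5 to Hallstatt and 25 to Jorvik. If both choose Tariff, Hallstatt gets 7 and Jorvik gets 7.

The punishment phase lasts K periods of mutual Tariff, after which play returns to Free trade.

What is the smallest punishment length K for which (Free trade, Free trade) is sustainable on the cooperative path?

2

Need Σ_{k=1}^{K} δ^k ≥ (25−16)/(16−7) = 1.0000 at δ = 6/7.
At K = 1 the sum is 0.8571 < 1.0000; at K = 2 it is 1.5918 ≥ 1.0000.
So the minimum punishment length is K = 2.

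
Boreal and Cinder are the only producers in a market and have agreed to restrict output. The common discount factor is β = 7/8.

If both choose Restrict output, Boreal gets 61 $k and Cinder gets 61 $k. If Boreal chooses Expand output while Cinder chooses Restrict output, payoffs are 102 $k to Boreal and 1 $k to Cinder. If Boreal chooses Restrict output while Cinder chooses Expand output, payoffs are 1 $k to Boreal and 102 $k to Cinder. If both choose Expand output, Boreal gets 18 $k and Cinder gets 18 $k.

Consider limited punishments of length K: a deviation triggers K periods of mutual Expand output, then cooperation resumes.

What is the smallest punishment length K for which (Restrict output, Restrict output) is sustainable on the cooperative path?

IC: β(1−β^K)/(1−β) ≥ (102−61)/(61−18) = 41/43.
With β = 7/8: need 1 − β^K ≥ 41/43·(1−7/8)/(7/8), i.e. β^K ≤ 0.8638.
Since (7/8)^1 = 0.8750 and (7/8)^2 = 0.7656, the smallest such K is 2.

2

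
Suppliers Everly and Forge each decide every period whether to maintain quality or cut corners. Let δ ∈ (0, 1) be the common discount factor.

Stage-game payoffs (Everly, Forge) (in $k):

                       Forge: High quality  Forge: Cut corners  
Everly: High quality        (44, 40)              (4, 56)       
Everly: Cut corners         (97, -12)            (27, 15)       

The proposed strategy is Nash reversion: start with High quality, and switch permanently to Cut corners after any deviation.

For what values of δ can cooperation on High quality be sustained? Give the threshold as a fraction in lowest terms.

53/70

Everly's threshold: (97−44)/(97−27) = 53/70.
Forge's threshold: (56−40)/(56−15) = 16/41.
53/70 > 16/41, so Everly binds and δ* = 53/70.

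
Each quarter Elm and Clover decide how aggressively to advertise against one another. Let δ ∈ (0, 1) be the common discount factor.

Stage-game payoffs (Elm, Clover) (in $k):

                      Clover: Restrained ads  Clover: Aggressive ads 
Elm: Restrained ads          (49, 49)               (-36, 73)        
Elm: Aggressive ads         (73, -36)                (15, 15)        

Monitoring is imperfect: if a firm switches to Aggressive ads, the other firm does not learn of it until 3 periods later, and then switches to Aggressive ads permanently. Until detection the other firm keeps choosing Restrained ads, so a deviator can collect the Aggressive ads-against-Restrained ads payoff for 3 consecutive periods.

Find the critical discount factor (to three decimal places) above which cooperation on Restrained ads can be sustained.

0.745

A deviator earns 73 for 3 periods, then 15 forever; cooperating earns 49 forever. Multiplying the IC by (1−δ):
49 ≥ 73(1−δ^3) + 15δ^3, so 58·δ^3 ≥ 24 and δ^3 ≥ 12/29.
δ ≥ (12/29)^(1/3) ≈ 0.745.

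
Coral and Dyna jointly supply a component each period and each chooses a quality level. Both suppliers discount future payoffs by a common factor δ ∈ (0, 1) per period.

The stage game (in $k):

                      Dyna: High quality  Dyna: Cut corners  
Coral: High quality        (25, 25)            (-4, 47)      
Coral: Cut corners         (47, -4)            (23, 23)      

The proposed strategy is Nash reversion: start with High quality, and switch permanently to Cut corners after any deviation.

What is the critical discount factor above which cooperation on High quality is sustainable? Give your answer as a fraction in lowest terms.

Under grim trigger the critical discount factor is (T−C)/(T−P) with T = 47, C = 25, P = 23.
δ* = (47−25)/(47−23) = 22/24 = 11/12.

11/12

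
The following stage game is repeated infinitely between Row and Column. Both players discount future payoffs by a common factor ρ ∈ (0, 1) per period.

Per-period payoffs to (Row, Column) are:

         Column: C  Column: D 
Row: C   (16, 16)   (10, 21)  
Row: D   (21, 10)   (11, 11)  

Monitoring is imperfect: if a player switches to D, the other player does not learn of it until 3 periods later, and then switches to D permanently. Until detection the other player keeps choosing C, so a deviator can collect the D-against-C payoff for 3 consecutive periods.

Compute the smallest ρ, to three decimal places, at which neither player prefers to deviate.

0.794

A deviator earns 21 for 3 periods, then 11 forever; cooperating earns 16 forever. Multiplying the IC by (1−ρ):
16 ≥ 21(1−ρ^3) + 11ρ^3, so 10·ρ^3 ≥ 5 and ρ^3 ≥ 1/2.
ρ ≥ (1/2)^(1/3) ≈ 0.794.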